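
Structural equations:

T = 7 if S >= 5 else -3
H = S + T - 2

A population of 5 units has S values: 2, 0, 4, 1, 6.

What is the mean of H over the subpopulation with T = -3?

Observing T=-3 restricts to units where T's equation naturally yields -3: S ∈ {2, 0, 4, 1}. In that subpopulation H = -3, -5, -1, -4, mean -3.25.

-3.25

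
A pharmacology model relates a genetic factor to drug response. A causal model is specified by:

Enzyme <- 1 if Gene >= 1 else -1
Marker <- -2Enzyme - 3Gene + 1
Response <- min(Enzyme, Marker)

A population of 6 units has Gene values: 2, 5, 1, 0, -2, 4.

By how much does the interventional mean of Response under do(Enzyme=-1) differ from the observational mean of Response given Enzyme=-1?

-3.5

do(Enzyme=-1) breaks Enzyme's dependence on Gene. With Enzyme=-1 fixed, Response across the units is -3, -12, -1, -1, -1, -9, mean -4.5.
E[Response|Enzyme=-1] averages over only the 2 units with Enzyme=-1 (Gene = 0, -2): Response = -1, -1, mean -1.
Difference = -4.5 − (-1) = -3.5.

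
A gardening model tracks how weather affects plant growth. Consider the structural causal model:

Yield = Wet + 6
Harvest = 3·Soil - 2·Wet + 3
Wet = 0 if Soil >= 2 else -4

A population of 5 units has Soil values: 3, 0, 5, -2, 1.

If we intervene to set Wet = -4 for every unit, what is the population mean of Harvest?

Under do(Wet=-4), Wet's equation is replaced by Wet=-4 for every unit. Per-unit Harvest: 20, 11, 26, 5, 14. Mean = 15.2.

15.2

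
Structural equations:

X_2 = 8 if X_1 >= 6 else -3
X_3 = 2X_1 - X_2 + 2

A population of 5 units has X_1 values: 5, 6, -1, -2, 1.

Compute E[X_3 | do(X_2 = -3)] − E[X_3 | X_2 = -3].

2.1

Under do(X_2=-3), X_2's equation is replaced by X_2=-3 for every unit. Per-unit X_3: 15, 17, 3, 1, 7. Mean = 8.6.
E[X_3|X_2=-3] averages over only the 4 units with X_2=-3 (X_1 = 5, -1, -2, 1): X_3 = 15, 3, 1, 7, mean 6.5.
Difference = 8.6 − 6.5 = 2.1.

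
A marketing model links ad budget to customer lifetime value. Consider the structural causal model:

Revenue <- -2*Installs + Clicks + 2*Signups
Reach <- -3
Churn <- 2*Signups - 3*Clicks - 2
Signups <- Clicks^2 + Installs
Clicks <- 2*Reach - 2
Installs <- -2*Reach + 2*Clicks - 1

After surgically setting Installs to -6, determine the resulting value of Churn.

do(Installs=-6) replaces the equation Installs <- -2*Reach + 2*Clicks - 1 with the constant Installs = -6.
Clicks = 2*Reach - 2  [with Reach=-3]  = -8
Signups = Clicks^2 + Installs  [with Clicks=-8, Installs=-6]  = 58
Churn = 2*Signups - 3*Clicks - 2  [with Signups=58, Clicks=-8]  = 138

138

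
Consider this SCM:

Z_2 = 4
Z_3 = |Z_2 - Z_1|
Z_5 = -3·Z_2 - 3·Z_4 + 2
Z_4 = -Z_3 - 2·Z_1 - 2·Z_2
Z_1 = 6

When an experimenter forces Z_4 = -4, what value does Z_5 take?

Intervening sets Z_4 = -4 and removes its equation (Z_4 = -Z_3 - 2·Z_1 - 2·Z_2).
Z_5 = -3·Z_2 - 3·Z_4 + 2  [with Z_2=4, Z_4=-4]  = 2

2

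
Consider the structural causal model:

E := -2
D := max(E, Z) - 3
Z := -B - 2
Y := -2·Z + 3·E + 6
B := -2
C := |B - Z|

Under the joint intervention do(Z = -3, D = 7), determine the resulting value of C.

Setting Z = -3, D = 7 by intervention discards those variables' equations.
C = |B - Z|  [with B=-2, Z=-3]  = 1

1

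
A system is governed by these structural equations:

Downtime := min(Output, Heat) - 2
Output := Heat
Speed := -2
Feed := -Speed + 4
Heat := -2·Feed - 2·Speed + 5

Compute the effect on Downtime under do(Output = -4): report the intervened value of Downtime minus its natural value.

-1

Intervening sets Output = -4 and removes its equation (Output := Heat).
Feed = -Speed + 4  [with Speed=-2]  = 6
Heat = -2·Feed - 2·Speed + 5  [with Feed=6, Speed=-2]  = -3
Downtime = min(Output, Heat) - 2  [with Output=-4, Heat=-3]  = -6
Without intervention: Feed = -Speed + 4  [with Speed=-2]  = 6; Heat = -2·Feed - 2·Speed + 5  [with Feed=6, Speed=-2]  = -3; Output = Heat  [with Heat=-3]  = -3; Downtime = min(Output, Heat) - 2  [with Output=-3, Heat=-3]  = -5.
Change = -6 − (-5) = -1.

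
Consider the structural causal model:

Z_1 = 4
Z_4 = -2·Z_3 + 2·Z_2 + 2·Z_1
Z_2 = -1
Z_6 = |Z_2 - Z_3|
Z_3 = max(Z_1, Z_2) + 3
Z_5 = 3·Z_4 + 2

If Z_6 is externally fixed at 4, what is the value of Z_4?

do(Z_6=4) replaces the equation Z_6 = |Z_2 - Z_3| with the constant Z_6 = 4.
No directed path runs from Z_6 to Z_4, so Z_4 keeps its natural value.
Z_3 = max(Z_1, Z_2) + 3  [with Z_1=4, Z_2=-1]  = 7
Z_4 = -2·Z_3 + 2·Z_2 + 2·Z_1  [with Z_3=7, Z_2=-1, Z_1=4]  = -8

-8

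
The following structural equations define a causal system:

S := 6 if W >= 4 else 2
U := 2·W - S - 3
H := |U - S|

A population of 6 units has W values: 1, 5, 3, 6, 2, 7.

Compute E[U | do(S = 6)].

The intervention sets S=6 in all 6 units regardless of W. Recomputing U per unit gives -7, 1, -3, 3, -5, 5; average -1.

-1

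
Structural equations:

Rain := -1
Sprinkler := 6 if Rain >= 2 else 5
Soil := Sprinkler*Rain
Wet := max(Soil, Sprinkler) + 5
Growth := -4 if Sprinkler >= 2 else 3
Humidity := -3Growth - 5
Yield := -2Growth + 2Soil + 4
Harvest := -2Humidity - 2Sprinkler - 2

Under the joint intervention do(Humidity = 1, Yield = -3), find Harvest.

-14

The joint intervention fixes Humidity = 1, Yield = -3, removing each variable's own equation.
Sprinkler = 6 if Rain >= 2 else 5  [with Rain=-1]  = 5
Harvest = -2Humidity - 2Sprinkler - 2  [with Humidity=1, Sprinkler=5]  = -14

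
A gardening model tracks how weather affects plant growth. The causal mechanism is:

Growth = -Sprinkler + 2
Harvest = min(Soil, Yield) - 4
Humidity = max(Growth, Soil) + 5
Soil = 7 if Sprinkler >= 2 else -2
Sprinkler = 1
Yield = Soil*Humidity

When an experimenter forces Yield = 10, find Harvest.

The intervention breaks the incoming arrows to Yield: Yield = Soil*Humidity no longer applies, and Yield = 10.
Soil = 7 if Sprinkler >= 2 else -2  [with Sprinkler=1]  = -2
Harvest = min(Soil, Yield) - 4  [with Soil=-2, Yield=10]  = -6

-6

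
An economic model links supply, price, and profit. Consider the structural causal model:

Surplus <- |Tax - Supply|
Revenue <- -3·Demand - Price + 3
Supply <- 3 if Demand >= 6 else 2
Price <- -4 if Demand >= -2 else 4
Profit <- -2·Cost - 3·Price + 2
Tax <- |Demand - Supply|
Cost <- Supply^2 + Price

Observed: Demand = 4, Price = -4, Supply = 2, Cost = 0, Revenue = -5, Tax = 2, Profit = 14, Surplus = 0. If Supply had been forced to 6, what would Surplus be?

4

The intervention breaks the incoming arrows to Supply: Supply <- 3 if Demand >= 6 else 2 no longer applies, and Supply = 6.
Tax = |Demand - Supply|  [with Demand=4, Supply=6]  = 2
Surplus = |Tax - Supply|  [with Tax=2, Supply=6]  = 4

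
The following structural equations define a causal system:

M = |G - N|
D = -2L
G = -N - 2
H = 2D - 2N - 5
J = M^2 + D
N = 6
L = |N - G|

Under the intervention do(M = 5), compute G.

Under do(M=5), the mechanism M = |G - N| is discarded; M is fixed at 5.
No directed path runs from M to G, so G keeps its natural value.
G = -N - 2  [with N=6]  = -8

-8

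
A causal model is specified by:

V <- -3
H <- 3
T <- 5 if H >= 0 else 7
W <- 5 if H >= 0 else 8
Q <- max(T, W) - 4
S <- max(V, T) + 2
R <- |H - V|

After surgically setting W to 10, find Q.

Intervening sets W = 10 and removes its equation (W <- 5 if H >= 0 else 8).
T = 5 if H >= 0 else 7  [with H=3]  = 5
Q = max(T, W) - 4  [with T=5, W=10]  = 6

6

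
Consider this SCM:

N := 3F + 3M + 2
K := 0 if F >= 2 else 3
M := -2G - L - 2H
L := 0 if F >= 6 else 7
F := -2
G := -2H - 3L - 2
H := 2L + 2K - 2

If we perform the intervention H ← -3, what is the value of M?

33

Under do(H=-3), the mechanism H := 2L + 2K - 2 is discarded; H is fixed at -3.
L = 0 if F >= 6 else 7  [with F=-2]  = 7
G = -2H - 3L - 2  [with H=-3, L=7]  = -17
M = -2G - L - 2H  [with G=-17, L=7, H=-3]  = 33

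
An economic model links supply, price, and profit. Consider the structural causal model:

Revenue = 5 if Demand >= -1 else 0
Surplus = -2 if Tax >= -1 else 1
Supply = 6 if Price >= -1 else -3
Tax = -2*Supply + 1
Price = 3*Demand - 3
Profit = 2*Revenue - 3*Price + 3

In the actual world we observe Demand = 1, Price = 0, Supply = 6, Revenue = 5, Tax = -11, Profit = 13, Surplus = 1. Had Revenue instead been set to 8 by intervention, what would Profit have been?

Under do(Revenue=8), the mechanism Revenue = 5 if Demand >= -1 else 0 is discarded; Revenue is fixed at 8.
Price = 3*Demand - 3  [with Demand=1]  = 0
Profit = 2*Revenue - 3*Price + 3  [with Revenue=8, Price=0]  = 19

19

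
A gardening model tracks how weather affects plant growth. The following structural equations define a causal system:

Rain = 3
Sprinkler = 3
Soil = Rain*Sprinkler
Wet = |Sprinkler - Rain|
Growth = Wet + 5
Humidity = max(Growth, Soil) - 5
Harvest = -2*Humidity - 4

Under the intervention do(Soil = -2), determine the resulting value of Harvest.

-4

The intervention breaks the incoming arrows to Soil: Soil = Rain*Sprinkler no longer applies, and Soil = -2.
Wet = |Sprinkler - Rain|  [with Sprinkler=3, Rain=3]  = 0
Growth = Wet + 5  [with Wet=0]  = 5
Humidity = max(Growth, Soil) - 5  [with Growth=5, Soil=-2]  = 0
Harvest = -2*Humidity - 4  [with Humidity=0]  = -4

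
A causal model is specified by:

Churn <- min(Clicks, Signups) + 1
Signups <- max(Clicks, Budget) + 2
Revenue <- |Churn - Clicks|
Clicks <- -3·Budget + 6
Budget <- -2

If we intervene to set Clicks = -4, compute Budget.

Under do(Clicks=-4), the mechanism Clicks <- -3·Budget + 6 is discarded; Clicks is fixed at -4.
Budget is not downstream of the intervention, so its value is determined by the original equations.

-2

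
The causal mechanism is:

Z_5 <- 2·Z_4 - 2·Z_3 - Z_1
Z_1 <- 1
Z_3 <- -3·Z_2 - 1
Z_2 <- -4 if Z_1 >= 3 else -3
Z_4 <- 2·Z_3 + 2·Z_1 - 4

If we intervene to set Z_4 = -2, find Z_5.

Intervening sets Z_4 = -2 and removes its equation (Z_4 <- 2·Z_3 + 2·Z_1 - 4).
Z_2 = -4 if Z_1 >= 3 else -3  [with Z_1=1]  = -3
Z_3 = -3·Z_2 - 1  [with Z_2=-3]  = 8
Z_5 = 2·Z_4 - 2·Z_3 - Z_1  [with Z_4=-2, Z_3=8, Z_1=1]  = -21

-21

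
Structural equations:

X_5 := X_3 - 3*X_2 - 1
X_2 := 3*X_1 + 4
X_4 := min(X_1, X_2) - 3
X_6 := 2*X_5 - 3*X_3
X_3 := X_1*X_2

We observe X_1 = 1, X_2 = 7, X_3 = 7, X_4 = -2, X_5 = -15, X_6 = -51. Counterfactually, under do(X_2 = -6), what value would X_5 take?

do(X_2=-6) replaces the equation X_2 := 3*X_1 + 4 with the constant X_2 = -6.
X_3 = X_1*X_2  [with X_1=1, X_2=-6]  = -6
X_5 = X_3 - 3*X_2 - 1  [with X_3=-6, X_2=-6]  = 11

11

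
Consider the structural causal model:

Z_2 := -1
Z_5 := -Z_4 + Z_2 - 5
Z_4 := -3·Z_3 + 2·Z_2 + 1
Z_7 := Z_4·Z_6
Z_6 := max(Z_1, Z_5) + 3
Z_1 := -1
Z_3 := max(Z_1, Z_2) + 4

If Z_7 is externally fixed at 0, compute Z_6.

7

Intervening sets Z_7 = 0 and removes its equation (Z_7 := Z_4·Z_6).
Since Z_6 is not a descendant of the intervened variable, it is unaffected.
Z_3 = max(Z_1, Z_2) + 4  [with Z_1=-1, Z_2=-1]  = 3
Z_4 = -3·Z_3 + 2·Z_2 + 1  [with Z_3=3, Z_2=-1]  = -10
Z_5 = -Z_4 + Z_2 - 5  [with Z_4=-10, Z_2=-1]  = 4
Z_6 = max(Z_1, Z_5) + 3  [with Z_1=-1, Z_5=4]  = 7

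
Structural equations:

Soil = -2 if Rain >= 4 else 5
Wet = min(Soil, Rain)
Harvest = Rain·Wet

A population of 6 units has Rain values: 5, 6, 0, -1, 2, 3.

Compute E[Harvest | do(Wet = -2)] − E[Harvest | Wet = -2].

do(Wet=-2) breaks Wet's dependence on Rain. With Wet=-2 fixed, Harvest across the units is -10, -12, 0, 2, -4, -6, mean -5.
Conditioning on Wet=-2 selects the 2 unit(s) with Rain ∈ {5, 6}. Their Harvest values: -10, -12. Mean = -11.
Difference = -5 − (-11) = 6.

6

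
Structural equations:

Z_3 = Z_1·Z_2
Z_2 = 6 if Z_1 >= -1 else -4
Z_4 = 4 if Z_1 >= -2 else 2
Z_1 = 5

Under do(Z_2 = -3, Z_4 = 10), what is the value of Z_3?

The joint intervention fixes Z_2 = -3, Z_4 = 10, removing each variable's own equation.
Z_3 = Z_1·Z_2  [with Z_1=5, Z_2=-3]  = -15

-15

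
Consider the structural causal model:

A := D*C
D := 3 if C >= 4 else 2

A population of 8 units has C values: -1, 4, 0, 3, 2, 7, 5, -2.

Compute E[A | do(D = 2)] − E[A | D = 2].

Every unit gets D=2 under the intervention. A values become -2, 8, 0, 6, 4, 14, 10, -4; E[A|do(D=2)] = 4.5.
Conditioning on D=2 selects the 5 unit(s) with C ∈ {-1, 0, 3, 2, -2}. Their A values: -2, 0, 6, 4, -4. Mean = 0.8.
Difference = 4.5 − 0.8 = 3.7.

3.7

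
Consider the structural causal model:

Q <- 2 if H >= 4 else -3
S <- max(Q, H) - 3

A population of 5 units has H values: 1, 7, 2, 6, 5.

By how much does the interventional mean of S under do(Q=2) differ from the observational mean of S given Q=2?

The intervention sets Q=2 in all 5 units regardless of H. Recomputing S per unit gives -1, 4, -1, 3, 2; average 1.4.
Observing Q=2 restricts to units where Q's equation naturally yields 2: H ∈ {7, 6, 5}. In that subpopulation S = 4, 3, 2, mean 3.
Difference = 1.4 − 3 = -1.6.

-1.6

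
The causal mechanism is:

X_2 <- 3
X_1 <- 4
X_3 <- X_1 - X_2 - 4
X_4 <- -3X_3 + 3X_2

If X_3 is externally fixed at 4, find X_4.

-3

The intervention breaks the incoming arrows to X_3: X_3 <- X_1 - X_2 - 4 no longer applies, and X_3 = 4.
X_4 = -3X_3 + 3X_2  [with X_3=4, X_2=3]  = -3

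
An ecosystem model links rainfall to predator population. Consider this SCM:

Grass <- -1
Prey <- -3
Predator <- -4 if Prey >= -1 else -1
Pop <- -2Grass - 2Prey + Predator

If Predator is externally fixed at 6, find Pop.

14

The intervention breaks the incoming arrows to Predator: Predator <- -4 if Prey >= -1 else -1 no longer applies, and Predator = 6.
Pop = -2Grass - 2Prey + Predator  [with Grass=-1, Prey=-3, Predator=6]  = 14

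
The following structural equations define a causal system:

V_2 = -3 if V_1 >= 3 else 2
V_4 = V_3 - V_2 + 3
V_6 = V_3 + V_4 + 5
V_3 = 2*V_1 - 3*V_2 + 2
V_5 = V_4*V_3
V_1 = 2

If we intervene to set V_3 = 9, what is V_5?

do(V_3=9) replaces the equation V_3 = 2*V_1 - 3*V_2 + 2 with the constant V_3 = 9.
V_2 = -3 if V_1 >= 3 else 2  [with V_1=2]  = 2
V_4 = V_3 - V_2 + 3  [with V_3=9, V_2=2]  = 10
V_5 = V_4*V_3  [with V_4=10, V_3=9]  = 90

90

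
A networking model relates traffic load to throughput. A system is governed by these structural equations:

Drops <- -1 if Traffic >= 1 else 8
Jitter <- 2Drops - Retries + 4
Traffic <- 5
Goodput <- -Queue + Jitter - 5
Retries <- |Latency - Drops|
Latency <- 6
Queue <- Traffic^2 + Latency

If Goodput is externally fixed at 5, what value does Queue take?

31

Intervening sets Goodput = 5 and removes its equation (Goodput <- -Queue + Jitter - 5).
Queue is not downstream of the intervention, so its value is determined by the original equations.
Queue = Traffic^2 + Latency  [with Traffic=5, Latency=6]  = 31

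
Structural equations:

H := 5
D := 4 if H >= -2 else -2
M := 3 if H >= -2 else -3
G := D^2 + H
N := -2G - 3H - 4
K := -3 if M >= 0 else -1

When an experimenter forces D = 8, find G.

69

Under do(D=8), the mechanism D := 4 if H >= -2 else -2 is discarded; D is fixed at 8.
G = D^2 + H  [with D=8, H=5]  = 69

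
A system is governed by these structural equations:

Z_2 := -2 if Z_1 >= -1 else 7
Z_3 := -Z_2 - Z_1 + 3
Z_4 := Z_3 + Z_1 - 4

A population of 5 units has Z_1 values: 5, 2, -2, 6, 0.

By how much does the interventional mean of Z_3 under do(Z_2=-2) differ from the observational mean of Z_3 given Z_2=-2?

Every unit gets Z_2=-2 under the intervention. Z_3 values become 0, 3, 7, -1, 5; E[Z_3|do(Z_2=-2)] = 2.8.
Conditioning on Z_2=-2 selects the 4 unit(s) with Z_1 ∈ {5, 2, 6, 0}. Their Z_3 values: 0, 3, -1, 5. Mean = 1.75.
Difference = 2.8 − 1.75 = 1.05.

1.05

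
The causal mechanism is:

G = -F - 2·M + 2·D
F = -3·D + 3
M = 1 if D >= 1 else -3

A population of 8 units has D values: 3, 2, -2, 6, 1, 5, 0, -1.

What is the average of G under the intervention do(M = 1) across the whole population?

The intervention sets M=1 in all 8 units regardless of D. Recomputing G per unit gives 10, 5, -15, 25, 0, 20, -5, -10; average 3.75.

3.75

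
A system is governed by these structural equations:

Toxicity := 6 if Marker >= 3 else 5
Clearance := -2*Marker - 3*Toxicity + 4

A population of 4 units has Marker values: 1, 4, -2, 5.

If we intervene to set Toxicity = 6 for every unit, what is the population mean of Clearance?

-18

Under do(Toxicity=6), Toxicity's equation is replaced by Toxicity=6 for every unit. Per-unit Clearance: -16, -22, -10, -24. Mean = -18.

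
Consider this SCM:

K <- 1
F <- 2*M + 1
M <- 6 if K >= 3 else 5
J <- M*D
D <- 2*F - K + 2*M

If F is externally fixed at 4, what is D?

The intervention breaks the incoming arrows to F: F <- 2*M + 1 no longer applies, and F = 4.
M = 6 if K >= 3 else 5  [with K=1]  = 5
D = 2*F - K + 2*M  [with F=4, K=1, M=5]  = 17

17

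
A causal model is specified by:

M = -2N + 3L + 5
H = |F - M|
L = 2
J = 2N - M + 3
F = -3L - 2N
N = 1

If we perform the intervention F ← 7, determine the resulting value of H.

Intervening sets F = 7 and removes its equation (F = -3L - 2N).
M = -2N + 3L + 5  [with N=1, L=2]  = 9
H = |F - M|  [with F=7, M=9]  = 2

2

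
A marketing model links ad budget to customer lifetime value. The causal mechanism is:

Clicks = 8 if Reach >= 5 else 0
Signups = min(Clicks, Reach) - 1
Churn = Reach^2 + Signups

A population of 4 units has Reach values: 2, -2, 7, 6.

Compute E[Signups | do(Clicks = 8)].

2.25

do(Clicks=8) breaks Clicks's dependence on Reach. With Clicks=8 fixed, Signups across the units is 1, -3, 6, 5, mean 2.25.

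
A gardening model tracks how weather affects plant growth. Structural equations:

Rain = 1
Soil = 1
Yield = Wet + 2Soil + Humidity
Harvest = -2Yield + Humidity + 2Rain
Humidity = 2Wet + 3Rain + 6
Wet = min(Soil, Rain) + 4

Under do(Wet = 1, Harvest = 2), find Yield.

The joint intervention fixes Wet = 1, Harvest = 2, removing each variable's own equation.
Humidity = 2Wet + 3Rain + 6  [with Wet=1, Rain=1]  = 11
Yield = Wet + 2Soil + Humidity  [with Wet=1, Soil=1, Humidity=11]  = 14

14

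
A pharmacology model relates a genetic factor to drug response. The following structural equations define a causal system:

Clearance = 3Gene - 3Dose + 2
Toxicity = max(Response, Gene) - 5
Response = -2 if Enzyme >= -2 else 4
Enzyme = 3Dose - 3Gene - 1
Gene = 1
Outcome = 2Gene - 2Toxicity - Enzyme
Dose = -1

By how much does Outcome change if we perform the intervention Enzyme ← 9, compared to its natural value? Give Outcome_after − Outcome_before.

-10

The intervention breaks the incoming arrows to Enzyme: Enzyme = 3Dose - 3Gene - 1 no longer applies, and Enzyme = 9.
Response = -2 if Enzyme >= -2 else 4  [with Enzyme=9]  = -2
Toxicity = max(Response, Gene) - 5  [with Response=-2, Gene=1]  = -4
Outcome = 2Gene - 2Toxicity - Enzyme  [with Gene=1, Toxicity=-4, Enzyme=9]  = 1
Without intervention: Enzyme = 3Dose - 3Gene - 1  [with Dose=-1, Gene=1]  = -7; Response = -2 if Enzyme >= -2 else 4  [with Enzyme=-7]  = 4; Toxicity = max(Response, Gene) - 5  [with Response=4, Gene=1]  = -1; Outcome = 2Gene - 2Toxicity - Enzyme  [with Gene=1, Toxicity=-1, Enzyme=-7]  = 11.
Change = 1 − 11 = -10.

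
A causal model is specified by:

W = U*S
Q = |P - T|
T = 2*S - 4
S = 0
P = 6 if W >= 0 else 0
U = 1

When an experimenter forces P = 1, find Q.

5

The intervention breaks the incoming arrows to P: P = 6 if W >= 0 else 0 no longer applies, and P = 1.
T = 2*S - 4  [with S=0]  = -4
Q = |P - T|  [with P=1, T=-4]  = 5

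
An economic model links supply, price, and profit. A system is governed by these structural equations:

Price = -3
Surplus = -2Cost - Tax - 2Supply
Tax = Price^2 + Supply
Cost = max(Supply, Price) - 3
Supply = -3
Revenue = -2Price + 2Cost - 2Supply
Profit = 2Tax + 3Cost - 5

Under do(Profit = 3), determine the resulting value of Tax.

6

do(Profit=3) replaces the equation Profit = 2Tax + 3Cost - 5 with the constant Profit = 3.
Since Tax is not a descendant of the intervened variable, it is unaffected.
Tax = Price^2 + Supply  [with Price=-3, Supply=-3]  = 6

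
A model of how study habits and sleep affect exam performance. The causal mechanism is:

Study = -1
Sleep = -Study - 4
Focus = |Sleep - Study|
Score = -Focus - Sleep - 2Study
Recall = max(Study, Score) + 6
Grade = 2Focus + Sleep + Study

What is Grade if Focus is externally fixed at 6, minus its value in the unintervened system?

The intervention breaks the incoming arrows to Focus: Focus = |Sleep - Study| no longer applies, and Focus = 6.
Sleep = -Study - 4  [with Study=-1]  = -3
Grade = 2Focus + Sleep + Study  [with Focus=6, Sleep=-3, Study=-1]  = 8
Without intervention: Sleep = -Study - 4  [with Study=-1]  = -3; Focus = |Sleep - Study|  [with Sleep=-3, Study=-1]  = 2; Grade = 2Focus + Sleep + Study  [with Focus=2, Sleep=-3, Study=-1]  = 0.
Change = 8 − 0 = 8.

8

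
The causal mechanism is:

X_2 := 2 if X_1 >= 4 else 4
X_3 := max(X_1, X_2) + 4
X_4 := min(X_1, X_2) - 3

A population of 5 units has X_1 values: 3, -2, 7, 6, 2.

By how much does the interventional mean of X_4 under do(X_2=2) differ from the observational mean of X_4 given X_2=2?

-0.8

Every unit gets X_2=2 under the intervention. X_4 values become -1, -5, -1, -1, -1; E[X_4|do(X_2=2)] = -1.8.
E[X_4|X_2=2] averages over only the 2 units with X_2=2 (X_1 = 7, 6): X_4 = -1, -1, mean -1.
Difference = -1.8 − (-1) = -0.8.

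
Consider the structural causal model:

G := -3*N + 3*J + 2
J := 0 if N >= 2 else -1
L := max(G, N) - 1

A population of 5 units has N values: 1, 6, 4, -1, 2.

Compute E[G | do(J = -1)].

The intervention sets J=-1 in all 5 units regardless of N. Recomputing G per unit gives -4, -19, -13, 2, -7; average -8.2.

-8.2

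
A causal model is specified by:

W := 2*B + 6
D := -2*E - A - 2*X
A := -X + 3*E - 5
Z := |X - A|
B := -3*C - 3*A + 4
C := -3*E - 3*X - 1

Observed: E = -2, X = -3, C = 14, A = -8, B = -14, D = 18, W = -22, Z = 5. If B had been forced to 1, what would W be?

8

Under do(B=1), the mechanism B := -3*C - 3*A + 4 is discarded; B is fixed at 1.
W = 2*B + 6  [with B=1]  = 8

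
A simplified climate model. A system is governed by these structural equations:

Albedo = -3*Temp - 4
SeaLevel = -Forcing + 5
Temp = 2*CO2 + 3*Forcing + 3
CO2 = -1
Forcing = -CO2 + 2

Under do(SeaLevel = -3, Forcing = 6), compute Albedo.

Setting SeaLevel = -3, Forcing = 6 by intervention discards those variables' equations.
Temp = 2*CO2 + 3*Forcing + 3  [with CO2=-1, Forcing=6]  = 19
Albedo = -3*Temp - 4  [with Temp=19]  = -61

-61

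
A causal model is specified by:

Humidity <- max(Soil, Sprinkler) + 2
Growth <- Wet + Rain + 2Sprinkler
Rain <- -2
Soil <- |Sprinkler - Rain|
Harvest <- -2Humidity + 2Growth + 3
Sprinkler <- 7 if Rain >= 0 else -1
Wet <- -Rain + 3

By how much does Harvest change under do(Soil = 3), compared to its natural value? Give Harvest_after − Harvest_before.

The intervention breaks the incoming arrows to Soil: Soil <- |Sprinkler - Rain| no longer applies, and Soil = 3.
Sprinkler = 7 if Rain >= 0 else -1  [with Rain=-2]  = -1
Wet = -Rain + 3  [with Rain=-2]  = 5
Growth = Wet + Rain + 2Sprinkler  [with Wet=5, Rain=-2, Sprinkler=-1]  = 1
Humidity = max(Soil, Sprinkler) + 2  [with Soil=3, Sprinkler=-1]  = 5
Harvest = -2Humidity + 2Growth + 3  [with Humidity=5, Growth=1]  = -5
Without intervention: Sprinkler = 7 if Rain >= 0 else -1  [with Rain=-2]  = -1; Soil = |Sprinkler - Rain|  [with Sprinkler=-1, Rain=-2]  = 1; Wet = -Rain + 3  [with Rain=-2]  = 5; Growth = Wet + Rain + 2Sprinkler  [with Wet=5, Rain=-2, Sprinkler=-1]  = 1; Humidity = max(Soil, Sprinkler) + 2  [with Soil=1, Sprinkler=-1]  = 3; Harvest = -2Humidity + 2Growth + 3  [with Humidity=3, Growth=1]  = -1.
Change = -5 − (-1) = -4.

-4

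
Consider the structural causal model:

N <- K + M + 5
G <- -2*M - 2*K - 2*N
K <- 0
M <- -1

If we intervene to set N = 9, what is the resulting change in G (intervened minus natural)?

-10

The intervention breaks the incoming arrows to N: N <- K + M + 5 no longer applies, and N = 9.
G = -2*M - 2*K - 2*N  [with M=-1, K=0, N=9]  = -16
Without intervention: N = K + M + 5  [with K=0, M=-1]  = 4; G = -2*M - 2*K - 2*N  [with M=-1, K=0, N=4]  = -6.
Change = -16 − (-6) = -10.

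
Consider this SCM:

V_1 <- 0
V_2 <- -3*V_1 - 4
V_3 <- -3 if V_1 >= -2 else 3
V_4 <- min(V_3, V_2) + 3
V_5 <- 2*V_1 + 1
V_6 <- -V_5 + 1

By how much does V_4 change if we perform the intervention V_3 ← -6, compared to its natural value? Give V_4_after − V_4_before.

The intervention breaks the incoming arrows to V_3: V_3 <- -3 if V_1 >= -2 else 3 no longer applies, and V_3 = -6.
V_2 = -3*V_1 - 4  [with V_1=0]  = -4
V_4 = min(V_3, V_2) + 3  [with V_3=-6, V_2=-4]  = -3
Without intervention: V_2 = -3*V_1 - 4  [with V_1=0]  = -4; V_3 = -3 if V_1 >= -2 else 3  [with V_1=0]  = -3; V_4 = min(V_3, V_2) + 3  [with V_3=-3, V_2=-4]  = -1.
Change = -3 − (-1) = -2.

-2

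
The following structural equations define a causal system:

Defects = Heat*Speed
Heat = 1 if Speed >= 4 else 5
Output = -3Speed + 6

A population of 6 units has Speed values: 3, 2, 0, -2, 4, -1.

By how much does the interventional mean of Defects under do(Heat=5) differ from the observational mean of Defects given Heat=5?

3

do(Heat=5) breaks Heat's dependence on Speed. With Heat=5 fixed, Defects across the units is 15, 10, 0, -10, 20, -5, mean 5.
E[Defects|Heat=5] averages over only the 5 units with Heat=5 (Speed = 3, 2, 0, -2, -1): Defects = 15, 10, 0, -10, -5, mean 2.
Difference = 5 − 2 = 3.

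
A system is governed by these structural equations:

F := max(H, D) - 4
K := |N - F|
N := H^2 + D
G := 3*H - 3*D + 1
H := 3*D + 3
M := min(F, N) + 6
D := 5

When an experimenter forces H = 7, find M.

9

Under do(H=7), the mechanism H := 3*D + 3 is discarded; H is fixed at 7.
F = max(H, D) - 4  [with H=7, D=5]  = 3
N = H^2 + D  [with H=7, D=5]  = 54
M = min(F, N) + 6  [with F=3, N=54]  = 9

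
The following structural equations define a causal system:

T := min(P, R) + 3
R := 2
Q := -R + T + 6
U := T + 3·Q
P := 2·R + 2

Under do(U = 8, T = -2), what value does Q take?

Under do(U = 8, T = -2), each intervened variable's structural equation is replaced by its fixed value.
Q = -R + T + 6  [with R=2, T=-2]  = 2

2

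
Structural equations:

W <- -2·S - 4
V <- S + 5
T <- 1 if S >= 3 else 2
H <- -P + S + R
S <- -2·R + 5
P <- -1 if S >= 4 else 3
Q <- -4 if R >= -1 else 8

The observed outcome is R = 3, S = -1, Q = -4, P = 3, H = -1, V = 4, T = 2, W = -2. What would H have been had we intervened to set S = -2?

do(S=-2) replaces the equation S <- -2·R + 5 with the constant S = -2.
P = -1 if S >= 4 else 3  [with S=-2]  = 3
H = -P + S + R  [with P=3, S=-2, R=3]  = -2

-2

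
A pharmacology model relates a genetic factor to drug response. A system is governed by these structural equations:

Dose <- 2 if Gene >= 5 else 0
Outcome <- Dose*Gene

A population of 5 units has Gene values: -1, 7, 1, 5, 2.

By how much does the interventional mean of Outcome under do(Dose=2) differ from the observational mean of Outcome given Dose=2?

-6.4

The intervention sets Dose=2 in all 5 units regardless of Gene. Recomputing Outcome per unit gives -2, 14, 2, 10, 4; average 5.6.
Observing Dose=2 restricts to units where Dose's equation naturally yields 2: Gene ∈ {7, 5}. In that subpopulation Outcome = 14, 10, mean 12.
Difference = 5.6 − 12 = -6.4.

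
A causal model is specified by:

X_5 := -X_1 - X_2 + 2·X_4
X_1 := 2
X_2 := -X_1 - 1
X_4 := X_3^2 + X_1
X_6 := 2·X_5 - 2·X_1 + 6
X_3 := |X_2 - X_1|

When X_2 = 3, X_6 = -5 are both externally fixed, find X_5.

Setting X_2 = 3, X_6 = -5 by intervention discards those variables' equations.
X_3 = |X_2 - X_1|  [with X_2=3, X_1=2]  = 1
X_4 = X_3^2 + X_1  [with X_3=1, X_1=2]  = 3
X_5 = -X_1 - X_2 + 2·X_4  [with X_1=2, X_2=3, X_4=3]  = 1

1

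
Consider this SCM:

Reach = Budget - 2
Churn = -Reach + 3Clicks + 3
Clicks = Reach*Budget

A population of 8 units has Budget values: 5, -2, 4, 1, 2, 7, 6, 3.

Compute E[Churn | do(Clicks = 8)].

25.75

The intervention sets Clicks=8 in all 8 units regardless of Budget. Recomputing Churn per unit gives 24, 31, 25, 28, 27, 22, 23, 26; average 25.75.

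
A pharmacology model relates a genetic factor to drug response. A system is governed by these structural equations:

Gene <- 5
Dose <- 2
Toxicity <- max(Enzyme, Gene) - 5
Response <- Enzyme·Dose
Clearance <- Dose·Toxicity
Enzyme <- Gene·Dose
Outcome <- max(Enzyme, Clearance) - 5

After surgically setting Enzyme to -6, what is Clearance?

The intervention breaks the incoming arrows to Enzyme: Enzyme <- Gene·Dose no longer applies, and Enzyme = -6.
Toxicity = max(Enzyme, Gene) - 5  [with Enzyme=-6, Gene=5]  = 0
Clearance = Dose·Toxicity  [with Dose=2, Toxicity=0]  = 0

0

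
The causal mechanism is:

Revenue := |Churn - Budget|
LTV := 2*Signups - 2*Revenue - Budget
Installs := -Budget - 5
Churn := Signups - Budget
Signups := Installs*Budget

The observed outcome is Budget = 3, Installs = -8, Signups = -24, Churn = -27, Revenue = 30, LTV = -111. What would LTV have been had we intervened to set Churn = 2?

-53

Under do(Churn=2), the mechanism Churn := Signups - Budget is discarded; Churn is fixed at 2.
Installs = -Budget - 5  [with Budget=3]  = -8
Signups = Installs*Budget  [with Installs=-8, Budget=3]  = -24
Revenue = |Churn - Budget|  [with Churn=2, Budget=3]  = 1
LTV = 2*Signups - 2*Revenue - Budget  [with Signups=-24, Revenue=1, Budget=3]  = -53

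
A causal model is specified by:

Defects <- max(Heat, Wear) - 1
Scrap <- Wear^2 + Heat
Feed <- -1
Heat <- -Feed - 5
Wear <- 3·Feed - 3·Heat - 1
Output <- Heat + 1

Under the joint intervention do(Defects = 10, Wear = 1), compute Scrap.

-3

The joint intervention fixes Defects = 10, Wear = 1, removing each variable's own equation.
Heat = -Feed - 5  [with Feed=-1]  = -4
Scrap = Wear^2 + Heat  [with Wear=1, Heat=-4]  = -3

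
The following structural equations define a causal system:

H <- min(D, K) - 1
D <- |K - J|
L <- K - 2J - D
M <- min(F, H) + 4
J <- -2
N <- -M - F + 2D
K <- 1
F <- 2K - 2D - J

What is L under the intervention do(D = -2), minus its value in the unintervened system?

5

do(D=-2) replaces the equation D <- |K - J| with the constant D = -2.
L = K - 2J - D  [with K=1, J=-2, D=-2]  = 7
Without intervention: D = |K - J|  [with K=1, J=-2]  = 3; L = K - 2J - D  [with K=1, J=-2, D=3]  = 2.
Change = 7 − 2 = 5.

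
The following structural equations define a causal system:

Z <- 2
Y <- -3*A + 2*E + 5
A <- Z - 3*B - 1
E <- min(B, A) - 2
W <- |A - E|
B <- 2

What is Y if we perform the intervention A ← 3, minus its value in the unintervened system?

do(A=3) replaces the equation A <- Z - 3*B - 1 with the constant A = 3.
E = min(B, A) - 2  [with B=2, A=3]  = 0
Y = -3*A + 2*E + 5  [with A=3, E=0]  = -4
Without intervention: A = Z - 3*B - 1  [with Z=2, B=2]  = -5; E = min(B, A) - 2  [with B=2, A=-5]  = -7; Y = -3*A + 2*E + 5  [with A=-5, E=-7]  = 6.
Change = -4 − 6 = -10.

-10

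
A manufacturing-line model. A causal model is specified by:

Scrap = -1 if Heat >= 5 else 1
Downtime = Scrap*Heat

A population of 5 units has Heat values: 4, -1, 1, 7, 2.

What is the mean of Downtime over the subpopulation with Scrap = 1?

1.5

Conditioning on Scrap=1 selects the 4 unit(s) with Heat ∈ {4, -1, 1, 2}. Their Downtime values: 4, -1, 1, 2. Mean = 1.5.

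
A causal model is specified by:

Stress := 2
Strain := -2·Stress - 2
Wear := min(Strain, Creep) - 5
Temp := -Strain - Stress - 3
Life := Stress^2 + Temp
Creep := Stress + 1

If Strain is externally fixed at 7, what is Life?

-8

Under do(Strain=7), the mechanism Strain := -2·Stress - 2 is discarded; Strain is fixed at 7.
Temp = -Strain - Stress - 3  [with Strain=7, Stress=2]  = -12
Life = Stress^2 + Temp  [with Stress=2, Temp=-12]  = -8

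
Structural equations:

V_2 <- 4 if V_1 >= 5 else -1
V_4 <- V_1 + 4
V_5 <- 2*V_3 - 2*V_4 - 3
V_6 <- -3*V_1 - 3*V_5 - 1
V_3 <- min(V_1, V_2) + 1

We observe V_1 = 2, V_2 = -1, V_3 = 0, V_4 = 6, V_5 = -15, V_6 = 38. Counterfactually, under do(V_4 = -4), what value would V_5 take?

Intervening sets V_4 = -4 and removes its equation (V_4 <- V_1 + 4).
V_2 = 4 if V_1 >= 5 else -1  [with V_1=2]  = -1
V_3 = min(V_1, V_2) + 1  [with V_1=2, V_2=-1]  = 0
V_5 = 2*V_3 - 2*V_4 - 3  [with V_3=0, V_4=-4]  = 5

5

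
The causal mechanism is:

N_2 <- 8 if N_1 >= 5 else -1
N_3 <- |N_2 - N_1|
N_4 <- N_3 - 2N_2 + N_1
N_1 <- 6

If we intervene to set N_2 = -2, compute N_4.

18

Under do(N_2=-2), the mechanism N_2 <- 8 if N_1 >= 5 else -1 is discarded; N_2 is fixed at -2.
N_3 = |N_2 - N_1|  [with N_2=-2, N_1=6]  = 8
N_4 = N_3 - 2N_2 + N_1  [with N_3=8, N_2=-2, N_1=6]  = 18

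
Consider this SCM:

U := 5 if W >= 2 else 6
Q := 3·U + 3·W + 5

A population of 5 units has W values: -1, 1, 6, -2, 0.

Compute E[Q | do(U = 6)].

25.4

Every unit gets U=6 under the intervention. Q values become 20, 26, 41, 17, 23; E[Q|do(U=6)] = 25.4.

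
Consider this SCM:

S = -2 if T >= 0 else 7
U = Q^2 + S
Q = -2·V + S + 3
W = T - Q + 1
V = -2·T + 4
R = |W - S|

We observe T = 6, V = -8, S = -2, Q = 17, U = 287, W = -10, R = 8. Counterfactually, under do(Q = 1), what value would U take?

-1

Intervening sets Q = 1 and removes its equation (Q = -2·V + S + 3).
S = -2 if T >= 0 else 7  [with T=6]  = -2
U = Q^2 + S  [with Q=1, S=-2]  = -1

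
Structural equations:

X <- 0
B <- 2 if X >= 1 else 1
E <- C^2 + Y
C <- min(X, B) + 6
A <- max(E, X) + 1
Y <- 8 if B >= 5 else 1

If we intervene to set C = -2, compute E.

5

do(C=-2) replaces the equation C <- min(X, B) + 6 with the constant C = -2.
B = 2 if X >= 1 else 1  [with X=0]  = 1
Y = 8 if B >= 5 else 1  [with B=1]  = 1
E = C^2 + Y  [with C=-2, Y=1]  = 5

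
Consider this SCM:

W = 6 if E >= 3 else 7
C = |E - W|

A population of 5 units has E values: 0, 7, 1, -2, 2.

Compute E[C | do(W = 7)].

do(W=7) breaks W's dependence on E. With W=7 fixed, C across the units is 7, 0, 6, 9, 5, mean 5.4.

5.4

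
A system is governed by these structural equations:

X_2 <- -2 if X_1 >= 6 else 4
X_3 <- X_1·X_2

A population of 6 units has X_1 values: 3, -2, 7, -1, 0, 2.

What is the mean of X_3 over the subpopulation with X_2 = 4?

E[X_3|X_2=4] averages over only the 5 units with X_2=4 (X_1 = 3, -2, -1, 0, 2): X_3 = 12, -8, -4, 0, 8, mean 1.6.

1.6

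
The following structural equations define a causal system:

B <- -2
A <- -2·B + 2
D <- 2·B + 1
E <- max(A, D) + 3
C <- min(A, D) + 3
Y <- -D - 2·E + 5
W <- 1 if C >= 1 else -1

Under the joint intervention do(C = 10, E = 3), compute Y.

2

Setting C = 10, E = 3 by intervention discards those variables' equations.
D = 2·B + 1  [with B=-2]  = -3
Y = -D - 2·E + 5  [with D=-3, E=3]  = 2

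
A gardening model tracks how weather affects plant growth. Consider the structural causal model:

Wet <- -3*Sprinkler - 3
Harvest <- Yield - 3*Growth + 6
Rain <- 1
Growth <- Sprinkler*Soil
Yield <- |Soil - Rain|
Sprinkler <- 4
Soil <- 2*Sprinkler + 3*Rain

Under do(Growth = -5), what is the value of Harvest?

31

Under do(Growth=-5), the mechanism Growth <- Sprinkler*Soil is discarded; Growth is fixed at -5.
Soil = 2*Sprinkler + 3*Rain  [with Sprinkler=4, Rain=1]  = 11
Yield = |Soil - Rain|  [with Soil=11, Rain=1]  = 10
Harvest = Yield - 3*Growth + 6  [with Yield=10, Growth=-5]  = 31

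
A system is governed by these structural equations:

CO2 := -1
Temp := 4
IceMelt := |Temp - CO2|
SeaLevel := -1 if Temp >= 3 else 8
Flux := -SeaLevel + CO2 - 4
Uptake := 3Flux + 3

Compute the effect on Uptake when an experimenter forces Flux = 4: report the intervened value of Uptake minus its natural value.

24

The intervention breaks the incoming arrows to Flux: Flux := -SeaLevel + CO2 - 4 no longer applies, and Flux = 4.
Uptake = 3Flux + 3  [with Flux=4]  = 15
Without intervention: SeaLevel = -1 if Temp >= 3 else 8  [with Temp=4]  = -1; Flux = -SeaLevel + CO2 - 4  [with SeaLevel=-1, CO2=-1]  = -4; Uptake = 3Flux + 3  [with Flux=-4]  = -9.
Change = 15 − (-9) = 24.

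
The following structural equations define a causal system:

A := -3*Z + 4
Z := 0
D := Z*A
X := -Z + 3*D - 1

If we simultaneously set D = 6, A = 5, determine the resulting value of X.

17

The joint intervention fixes D = 6, A = 5, removing each variable's own equation.
X = -Z + 3*D - 1  [with Z=0, D=6]  = 17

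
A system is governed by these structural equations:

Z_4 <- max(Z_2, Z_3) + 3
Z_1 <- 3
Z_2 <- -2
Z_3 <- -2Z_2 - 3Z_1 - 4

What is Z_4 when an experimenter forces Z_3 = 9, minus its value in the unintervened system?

11

The intervention breaks the incoming arrows to Z_3: Z_3 <- -2Z_2 - 3Z_1 - 4 no longer applies, and Z_3 = 9.
Z_4 = max(Z_2, Z_3) + 3  [with Z_2=-2, Z_3=9]  = 12
Without intervention: Z_3 = -2Z_2 - 3Z_1 - 4  [with Z_2=-2, Z_1=3]  = -9; Z_4 = max(Z_2, Z_3) + 3  [with Z_2=-2, Z_3=-9]  = 1.
Change = 12 − 1 = 11.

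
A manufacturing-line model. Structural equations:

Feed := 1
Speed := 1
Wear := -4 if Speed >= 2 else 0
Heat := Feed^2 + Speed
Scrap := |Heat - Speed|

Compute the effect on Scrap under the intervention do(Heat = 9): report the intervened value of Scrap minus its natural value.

7

do(Heat=9) replaces the equation Heat := Feed^2 + Speed with the constant Heat = 9.
Scrap = |Heat - Speed|  [with Heat=9, Speed=1]  = 8
Without intervention: Heat = Feed^2 + Speed  [with Feed=1, Speed=1]  = 2; Scrap = |Heat - Speed|  [with Heat=2, Speed=1]  = 1.
Change = 8 − 1 = 7.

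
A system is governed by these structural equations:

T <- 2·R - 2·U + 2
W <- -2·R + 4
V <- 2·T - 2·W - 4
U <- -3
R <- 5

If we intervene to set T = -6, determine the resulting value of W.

Under do(T=-6), the mechanism T <- 2·R - 2·U + 2 is discarded; T is fixed at -6.
Since W is not a descendant of the intervened variable, it is unaffected.
W = -2·R + 4  [with R=5]  = -6

-6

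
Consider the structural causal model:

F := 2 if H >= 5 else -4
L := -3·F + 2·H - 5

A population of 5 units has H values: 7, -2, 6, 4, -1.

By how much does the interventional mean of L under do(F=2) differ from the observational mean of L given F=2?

The intervention sets F=2 in all 5 units regardless of H. Recomputing L per unit gives 3, -15, 1, -3, -13; average -5.4.
E[L|F=2] averages over only the 2 units with F=2 (H = 7, 6): L = 3, 1, mean 2.
Difference = -5.4 − 2 = -7.4.

-7.4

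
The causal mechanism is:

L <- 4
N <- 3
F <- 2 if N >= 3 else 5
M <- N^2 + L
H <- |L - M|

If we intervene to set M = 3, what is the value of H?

1

Intervening sets M = 3 and removes its equation (M <- N^2 + L).
H = |L - M|  [with L=4, M=3]  = 1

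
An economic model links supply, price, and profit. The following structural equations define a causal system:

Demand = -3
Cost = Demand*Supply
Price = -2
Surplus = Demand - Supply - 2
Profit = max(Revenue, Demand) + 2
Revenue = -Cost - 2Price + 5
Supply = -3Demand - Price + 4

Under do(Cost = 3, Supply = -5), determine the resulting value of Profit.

8

The joint intervention fixes Cost = 3, Supply = -5, removing each variable's own equation.
Revenue = -Cost - 2Price + 5  [with Cost=3, Price=-2]  = 6
Profit = max(Revenue, Demand) + 2  [with Revenue=6, Demand=-3]  = 8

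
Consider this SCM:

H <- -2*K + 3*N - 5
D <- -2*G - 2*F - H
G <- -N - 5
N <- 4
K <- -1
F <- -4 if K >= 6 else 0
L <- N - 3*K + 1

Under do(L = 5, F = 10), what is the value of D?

Setting L = 5, F = 10 by intervention discards those variables' equations.
G = -N - 5  [with N=4]  = -9
H = -2*K + 3*N - 5  [with K=-1, N=4]  = 9
D = -2*G - 2*F - H  [with G=-9, F=10, H=9]  = -11

-11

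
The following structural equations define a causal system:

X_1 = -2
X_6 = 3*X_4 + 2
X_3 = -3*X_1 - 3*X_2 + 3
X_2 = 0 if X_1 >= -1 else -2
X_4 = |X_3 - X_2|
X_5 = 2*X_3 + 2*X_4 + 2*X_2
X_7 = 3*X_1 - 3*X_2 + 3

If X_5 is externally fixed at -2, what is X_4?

The intervention breaks the incoming arrows to X_5: X_5 = 2*X_3 + 2*X_4 + 2*X_2 no longer applies, and X_5 = -2.
Since X_4 is not a descendant of the intervened variable, it is unaffected.
X_2 = 0 if X_1 >= -1 else -2  [with X_1=-2]  = -2
X_3 = -3*X_1 - 3*X_2 + 3  [with X_1=-2, X_2=-2]  = 15
X_4 = |X_3 - X_2|  [with X_3=15, X_2=-2]  = 17

17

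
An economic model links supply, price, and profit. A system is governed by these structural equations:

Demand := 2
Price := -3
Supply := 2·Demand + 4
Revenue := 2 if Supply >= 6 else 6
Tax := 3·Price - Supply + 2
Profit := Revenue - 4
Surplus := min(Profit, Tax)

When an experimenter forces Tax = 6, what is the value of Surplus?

-2

Under do(Tax=6), the mechanism Tax := 3·Price - Supply + 2 is discarded; Tax is fixed at 6.
Supply = 2·Demand + 4  [with Demand=2]  = 8
Revenue = 2 if Supply >= 6 else 6  [with Supply=8]  = 2
Profit = Revenue - 4  [with Revenue=2]  = -2
Surplus = min(Profit, Tax)  [with Profit=-2, Tax=6]  = -2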